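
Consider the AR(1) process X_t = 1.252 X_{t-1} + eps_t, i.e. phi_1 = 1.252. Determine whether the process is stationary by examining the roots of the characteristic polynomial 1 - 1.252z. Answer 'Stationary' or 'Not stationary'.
\text{Not stationary}

The AR(p) characteristic polynomial is P(z) = 1 - 1.252z.
Stationarity requires all roots to lie outside the unit circle, i.e. |z| > 1 for every root.
This is linear in z: 1 + (-1.252) z = 0  =>  z = -1/(-1.252) = 0.798722,  |z| = 0.798722.
Moduli of all roots: 0.7987.
All moduli strictly greater than 1? No.
Verdict: Not stationary.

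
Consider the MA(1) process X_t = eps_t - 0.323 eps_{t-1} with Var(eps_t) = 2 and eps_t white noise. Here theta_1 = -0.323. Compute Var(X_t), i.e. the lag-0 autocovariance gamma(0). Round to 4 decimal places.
\gamma(0) = 2.2087

For an MA(q) process X_t = eps_t + sum_i theta_i eps_{t-i} with
Var(eps_t) = sigma^2, the variance is
  gamma(0) = sigma^2 * (1 + sum_i theta_i^2).
  sum_i theta_i^2 = (-0.323)^2 = 0.104329.
  gamma(0) = 2 * (1 + 0.104329) = 2 * 1.104329 = 2.208658, which rounds to 2.2087.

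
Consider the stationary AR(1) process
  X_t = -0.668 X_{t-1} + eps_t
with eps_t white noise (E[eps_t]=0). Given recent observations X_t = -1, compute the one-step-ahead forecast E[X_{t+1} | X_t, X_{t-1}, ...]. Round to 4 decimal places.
E[X_{t+1} \mid \mathcal F_t] = 0.6680

For an AR(p) model X_t = c + sum_i phi_i X_{t-i} + eps_t, the
one-step-ahead conditional mean is
  E[X_{t+1} | X_t, ...] = c + sum_i phi_i X_{t+1-i}.
Substitute known values:
  E[X_{t+1} | ...] = (-0.668) * (-1)
                   = 0.6680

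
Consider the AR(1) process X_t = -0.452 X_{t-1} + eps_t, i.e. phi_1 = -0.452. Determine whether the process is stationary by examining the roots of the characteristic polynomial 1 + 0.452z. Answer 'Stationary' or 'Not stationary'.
\text{Stationary}

The AR(p) characteristic polynomial is P(z) = 1 + 0.452z.
Stationarity requires all roots to lie outside the unit circle, i.e. |z| > 1 for every root.
This is linear in z: 1 + (0.452) z = 0  =>  z = -1/(0.452) = -2.212389,  |z| = 2.212389.
Moduli of all roots: 2.2124.
All moduli strictly greater than 1? Yes.
Verdict: Stationary.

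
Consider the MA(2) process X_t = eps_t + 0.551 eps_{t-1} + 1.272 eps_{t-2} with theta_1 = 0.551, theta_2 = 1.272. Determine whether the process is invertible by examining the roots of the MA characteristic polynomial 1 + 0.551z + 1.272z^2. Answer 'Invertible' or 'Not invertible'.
\text{Not invertible}

The MA(q) characteristic polynomial is P(z) = 1 + 0.551z + 1.272z^2.
Invertibility requires all roots to lie outside the unit circle, i.e. |z| > 1 for every root.
Set 1 + (0.551) z + (1.272) z^2 = 0, i.e. a z^2 + b z + c = 0 with a = 1.272, b = 0.551, c = 1.
Discriminant D = b^2 - 4ac = (0.551)^2 - 4*(1.272)*1 = 0.303601 - (5.088) = -4.784399.
D < 0, so the roots are the complex-conjugate pair z = (-b +/- i sqrt(-D)) / (2a) = -0.2166 +/- 0.8598i.
For a conjugate pair |z|^2 = z * conj(z) = (product of roots) = c/a = 1/(1.272) = 0.786164, so |z| = sqrt(0.786164) = 0.8867 for both roots.
Moduli of all roots: 0.8867, 0.8867.
All moduli strictly greater than 1? No.
Verdict: Not invertible.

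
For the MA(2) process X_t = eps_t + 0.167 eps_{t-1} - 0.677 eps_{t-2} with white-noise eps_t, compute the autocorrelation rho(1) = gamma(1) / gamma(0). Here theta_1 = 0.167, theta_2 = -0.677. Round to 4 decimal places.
\rho(1) = 0.0363

For an MA(q) process with theta_0 = 1, the autocovariance is
  gamma(k) = sigma^2 * sum_{i=0..q-k} theta_i * theta_{i+k},
and rho(k) = gamma(k) / gamma(0). Sigma^2 cancels.
  numerator   = (1)*(0.167) + (0.167)*(-0.677) = 0.053941.
  denominator = (1)^2 + (0.167)^2 + (-0.677)^2 = 1.486218.
  rho(1) = 0.053941 / 1.486218 = 0.0363.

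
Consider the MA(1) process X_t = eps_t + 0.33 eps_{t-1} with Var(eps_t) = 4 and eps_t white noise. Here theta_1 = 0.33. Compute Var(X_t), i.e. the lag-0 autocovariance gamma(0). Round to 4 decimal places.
\gamma(0) = 4.4356

For an MA(q) process X_t = eps_t + sum_i theta_i eps_{t-i} with
Var(eps_t) = sigma^2, the variance is
  gamma(0) = sigma^2 * (1 + sum_i theta_i^2).
  sum_i theta_i^2 = (0.33)^2 = 0.1089.
  gamma(0) = 4 * (1 + 0.1089) = 4 * 1.1089 = 4.4356.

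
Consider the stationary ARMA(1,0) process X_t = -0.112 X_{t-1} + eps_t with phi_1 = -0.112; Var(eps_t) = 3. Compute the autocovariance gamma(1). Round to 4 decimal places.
\gamma(1) = -0.3403

Multiply the model equation by X_{t-k} and take expectations. With theta_0 = psi_0 = 1 and psi_j the MA(infinity) weights, this gives
  gamma(k) - sum_i phi_i gamma(k-i) = c_k,
  c_k = sigma^2 * sum_{j=k..q} theta_j psi_{j-k}   (c_k = 0 for k > q),
using gamma(-m) = gamma(m).
Pure AR (q = 0): c_0 = sigma^2 = 3, c_k = 0 for k >= 1.
Equations for k = 0 and k = 1 (AR order 1):
  gamma(0) = phi_1 gamma(1) + c_0
  gamma(1) = phi_1 gamma(0) + c_1
Substituting the second into the first: gamma(0) (1 - phi_1^2) = c_0 + phi_1 c_1, so
  gamma(0) = c_0 / (1 - phi_1^2) = 3 / (1 - (-0.112)^2) = 3 / 0.987456 = 3.03811.
  gamma(1) = phi_1 gamma(0) = (-0.112)(3.03811) = -0.340268.
Therefore gamma(1) = -0.3403 (to 4 decimal places).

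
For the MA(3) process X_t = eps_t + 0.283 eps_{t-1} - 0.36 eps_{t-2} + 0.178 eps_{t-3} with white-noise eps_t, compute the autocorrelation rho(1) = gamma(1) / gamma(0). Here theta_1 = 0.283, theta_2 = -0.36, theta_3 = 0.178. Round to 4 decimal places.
\rho(1) = 0.0943

For an MA(q) process with theta_0 = 1, the autocovariance is
  gamma(k) = sigma^2 * sum_{i=0..q-k} theta_i * theta_{i+k},
and rho(k) = gamma(k) / gamma(0). Sigma^2 cancels.
  numerator   = (1)*(0.283) + (0.283)*(-0.36) + (-0.36)*(0.178) = 0.11704.
  denominator = (1)^2 + (0.283)^2 + (-0.36)^2 + (0.178)^2 = 1.241373.
  rho(1) = 0.11704 / 1.241373 = 0.0943.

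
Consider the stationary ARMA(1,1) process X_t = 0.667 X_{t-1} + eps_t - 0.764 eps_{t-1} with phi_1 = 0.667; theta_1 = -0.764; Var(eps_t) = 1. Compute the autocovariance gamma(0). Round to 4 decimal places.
\gamma(0) = 1.0169

Multiply the model equation by X_{t-k} and take expectations. With theta_0 = psi_0 = 1 and psi_j the MA(infinity) weights, this gives
  gamma(k) - sum_i phi_i gamma(k-i) = c_k,
  c_k = sigma^2 * sum_{j=k..q} theta_j psi_{j-k}   (c_k = 0 for k > q),
using gamma(-m) = gamma(m).
psi-weights needed (psi_j = theta_j + sum_i phi_i psi_{j-i}):
  psi_1 = theta_1 + phi_1 = -0.764 + (0.667) = -0.097
Right-hand sides:
  c_0 = sigma^2 (1 + theta_1 psi_1) = 1 * (1 + (-0.764)(-0.097)) = 1 * 1.074108 = 1.074108
  c_1 = sigma^2 theta_1 = 1 * (-0.764) = -0.764
  c_2 = 0
Equations for k = 0 and k = 1 (AR order 1):
  gamma(0) = phi_1 gamma(1) + c_0
  gamma(1) = phi_1 gamma(0) + c_1
Substituting the second into the first: gamma(0) (1 - phi_1^2) = c_0 + phi_1 c_1, so
  gamma(0) = (c_0 + phi_1 c_1) / (1 - phi_1^2) = (1.074108 + (0.667)(-0.764)) / (1 - (0.667)^2) = 0.56452 / 0.555111 = 1.01695.
Therefore gamma(0) = 1.0169 (to 4 decimal places).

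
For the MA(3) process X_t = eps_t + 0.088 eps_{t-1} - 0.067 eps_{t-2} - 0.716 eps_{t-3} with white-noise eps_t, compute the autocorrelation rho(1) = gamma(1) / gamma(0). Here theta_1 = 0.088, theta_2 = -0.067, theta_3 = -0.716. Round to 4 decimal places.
\rho(1) = 0.0853

For an MA(q) process with theta_0 = 1, the autocovariance is
  gamma(k) = sigma^2 * sum_{i=0..q-k} theta_i * theta_{i+k},
and rho(k) = gamma(k) / gamma(0). Sigma^2 cancels.
  numerator   = (1)*(0.088) + (0.088)*(-0.067) + (-0.067)*(-0.716) = 0.130076.
  denominator = (1)^2 + (0.088)^2 + (-0.067)^2 + (-0.716)^2 = 1.524889.
  rho(1) = 0.130076 / 1.524889 = 0.0853.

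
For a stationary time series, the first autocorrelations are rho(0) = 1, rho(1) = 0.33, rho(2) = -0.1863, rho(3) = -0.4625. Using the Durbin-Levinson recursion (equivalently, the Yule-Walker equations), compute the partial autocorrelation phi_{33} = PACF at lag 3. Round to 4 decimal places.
\phi_{33} = -0.3420

The PACF at lag k is phi_{kk}, the last component of the solution
to the Yule-Walker system G_k phi = r_k where
  (G_k)_{ij} = rho(|i - j|), (r_k)_i = rho(i), i,j = 1..k.
Equivalently, Durbin-Levinson gives phi_{kk} iteratively:
  phi_{11} = rho(1)
  phi_{kk} = [rho(k) - sum_{j=1..k-1} phi_{k-1,j} rho(k-j)]
            / [1 - sum_{j=1..k-1} phi_{k-1,j} rho(j)],
  phi_{k,j} = phi_{k-1,j} - phi_{kk} phi_{k-1,k-j},  j = 1..k-1.
Step k = 1:
  phi_11 = rho(1) = 0.33.
Step k = 2:
  phi_22 = [rho(2) - phi_11 rho(1)] / [1 - phi_11 rho(1)] = [-0.1863 - (0.33)(0.33)] / [1 - (0.33)(0.33)]
         = -0.2952 / 0.8911 = -0.331276.
  Update: phi_21 = phi_11 - phi_22 phi_11 = 0.33 - (-0.331276)(0.33) = 0.439321.
Step k = 3:
  phi_33 = [rho(3) - phi_21 rho(2) - phi_22 rho(1)] / [1 - phi_21 rho(1) - phi_22 rho(2)]
    numerator   = -0.4625 - (0.439321)(-0.1863) - (-0.331276)(0.33) = -0.27133342
    denominator = 1 - (0.439321)(0.33) - (-0.331276)(-0.1863) = 0.79330734
  phi_33 = -0.27133342 / 0.79330734 = -0.342.
Therefore phi_{33} = -0.3420.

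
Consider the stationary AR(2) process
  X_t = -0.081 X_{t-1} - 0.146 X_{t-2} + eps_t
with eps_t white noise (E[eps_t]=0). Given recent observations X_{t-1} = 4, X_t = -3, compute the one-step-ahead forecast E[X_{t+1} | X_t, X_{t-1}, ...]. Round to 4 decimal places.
E[X_{t+1} \mid \mathcal F_t] = -0.3410

For an AR(p) model X_t = c + sum_i phi_i X_{t-i} + eps_t, the
one-step-ahead conditional mean is
  E[X_{t+1} | X_t, ...] = c + sum_i phi_i X_{t+1-i}.
Substitute known values:
  E[X_{t+1} | ...] = (-0.081) * (-3) + (-0.146) * (4)
                   = -0.3410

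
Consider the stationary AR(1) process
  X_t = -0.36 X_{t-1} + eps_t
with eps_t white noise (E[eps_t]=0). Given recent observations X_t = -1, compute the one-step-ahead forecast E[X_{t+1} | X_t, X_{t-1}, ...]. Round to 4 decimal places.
E[X_{t+1} \mid \mathcal F_t] = 0.3600

For an AR(p) model X_t = c + sum_i phi_i X_{t-i} + eps_t, the
one-step-ahead conditional mean is
  E[X_{t+1} | X_t, ...] = c + sum_i phi_i X_{t+1-i}.
Substitute known values:
  E[X_{t+1} | ...] = (-0.36) * (-1)
                   = 0.3600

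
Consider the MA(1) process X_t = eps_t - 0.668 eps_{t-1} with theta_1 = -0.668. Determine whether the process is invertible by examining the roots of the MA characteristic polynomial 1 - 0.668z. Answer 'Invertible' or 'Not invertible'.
\text{Invertible}

The MA(q) characteristic polynomial is P(z) = 1 - 0.668z.
Invertibility requires all roots to lie outside the unit circle, i.e. |z| > 1 for every root.
This is linear in z: 1 + (-0.668) z = 0  =>  z = -1/(-0.668) = 1.497006,  |z| = 1.497006.
Moduli of all roots: 1.4970.
All moduli strictly greater than 1? Yes.
Verdict: Invertible.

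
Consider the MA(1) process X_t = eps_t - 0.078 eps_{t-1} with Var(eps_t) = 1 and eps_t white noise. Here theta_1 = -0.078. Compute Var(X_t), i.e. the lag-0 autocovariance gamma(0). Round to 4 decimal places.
\gamma(0) = 1.0061

For an MA(q) process X_t = eps_t + sum_i theta_i eps_{t-i} with
Var(eps_t) = sigma^2, the variance is
  gamma(0) = sigma^2 * (1 + sum_i theta_i^2).
  sum_i theta_i^2 = (-0.078)^2 = 0.006084.
  gamma(0) = 1 * (1 + 0.006084) = 1 * 1.006084 = 1.006084, which rounds to 1.0061.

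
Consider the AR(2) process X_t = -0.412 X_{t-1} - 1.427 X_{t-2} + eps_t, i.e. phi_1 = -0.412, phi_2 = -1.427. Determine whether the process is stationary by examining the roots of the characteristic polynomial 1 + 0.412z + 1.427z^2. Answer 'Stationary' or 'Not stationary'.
\text{Not stationary}

The AR(p) characteristic polynomial is P(z) = 1 + 0.412z + 1.427z^2.
Stationarity requires all roots to lie outside the unit circle, i.e. |z| > 1 for every root.
Set 1 + (0.412) z + (1.427) z^2 = 0, i.e. a z^2 + b z + c = 0 with a = 1.427, b = 0.412, c = 1.
Discriminant D = b^2 - 4ac = (0.412)^2 - 4*(1.427)*1 = 0.169744 - (5.708) = -5.538256.
D < 0, so the roots are the complex-conjugate pair z = (-b +/- i sqrt(-D)) / (2a) = -0.1444 +/- 0.8246i.
For a conjugate pair |z|^2 = z * conj(z) = (product of roots) = c/a = 1/(1.427) = 0.700771, so |z| = sqrt(0.700771) = 0.8371 for both roots.
Moduli of all roots: 0.8371, 0.8371.
All moduli strictly greater than 1? No.
Verdict: Not stationary.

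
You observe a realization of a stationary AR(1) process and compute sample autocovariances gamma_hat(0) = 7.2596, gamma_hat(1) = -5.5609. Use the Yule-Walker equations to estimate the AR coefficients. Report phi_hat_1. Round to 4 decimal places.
\hat\phi_{1} = -0.7660

The Yule-Walker equations for an AR(p) process read, in matrix form,
  Gamma_p phi = r_p,   with   (Gamma_p)_{ij} = gamma(|i - j|),
                       (r_p)_i = gamma(i),   i,j = 1..p.
Substitute the sample gammas (Toeplitz matrix and right-hand side of size 1):
  Gamma_p = [[7.2596]]
  r_p     = [-5.5609]
With p = 1 this is the single equation gamma(0) phi_1 = gamma(1):
  phi_hat_1 = gamma(1) / gamma(0) = -5.5609 / 7.2596 = -0.7660.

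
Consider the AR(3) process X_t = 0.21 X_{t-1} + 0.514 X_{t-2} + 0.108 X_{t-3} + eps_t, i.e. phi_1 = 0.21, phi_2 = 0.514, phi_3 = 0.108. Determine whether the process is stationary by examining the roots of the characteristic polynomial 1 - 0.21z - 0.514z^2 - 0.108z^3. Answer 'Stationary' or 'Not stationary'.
\text{Stationary}

The AR(p) characteristic polynomial is P(z) = 1 - 0.21z - 0.514z^2 - 0.108z^3.
Stationarity requires all roots to lie outside the unit circle, i.e. |z| > 1 for every root.
Degree 3: look for a simple real root z0 first, then factor out (1 - z/z0) and solve the remaining quadratic.
Testing z0 = -2.5: P(-2.5) = 1 + (-0.21)(-2.5) + (-0.514)(-2.5)^2 + (-0.108)(-2.5)^3
  = 1 + (0.525) + (-3.2125) + (1.6875) = 0.  So z_0 = -2.5 is a root, |z_0| = 2.5.
Divide out the factor (1 + 0.4 z) = (1 - z/z0) (since 1/z0 = -0.4):
  P(z) = (1 + 0.4 z)(1 + (-0.61) z + (-0.27) z^2)
  [check: z-coef -0.61 - (-0.4) = -0.21; z^2-coef -0.27 - (-0.4)(-0.61) = -0.514; z^3-coef -(-0.4)(-0.27) = -0.108.]
Remaining roots from the quadratic factor 1 + (-0.61) z + (-0.27) z^2:
  Set 1 + (-0.61) z + (-0.27) z^2 = 0, i.e. a z^2 + b z + c = 0 with a = -0.27, b = -0.61, c = 1.
  Discriminant D = b^2 - 4ac = (-0.61)^2 - 4*(-0.27)*1 = 0.3721 - (-1.08) = 1.4521.
  D >= 0, so the roots are real: z = (-b +/- sqrt(D)) / (2a) = (0.61 +/- 1.205031) / (-0.54).
    z_1 = (0.61 + 1.205031) / (-0.54) = -3.3612,   |z_1| = 3.3612.
    z_2 = (0.61 - 1.205031) / (-0.54) = 1.1019,   |z_2| = 1.1019.
Moduli of all roots: 2.5000, 3.3612, 1.1019.
All moduli strictly greater than 1? Yes.
Verdict: Stationary.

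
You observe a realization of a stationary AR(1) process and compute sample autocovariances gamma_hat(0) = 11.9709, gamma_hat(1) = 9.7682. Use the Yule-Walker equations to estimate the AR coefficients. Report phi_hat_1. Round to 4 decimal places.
\hat\phi_{1} = 0.8160

The Yule-Walker equations for an AR(p) process read, in matrix form,
  Gamma_p phi = r_p,   with   (Gamma_p)_{ij} = gamma(|i - j|),
                       (r_p)_i = gamma(i),   i,j = 1..p.
Substitute the sample gammas (Toeplitz matrix and right-hand side of size 1):
  Gamma_p = [[11.9709]]
  r_p     = [9.7682]
With p = 1 this is the single equation gamma(0) phi_1 = gamma(1):
  phi_hat_1 = gamma(1) / gamma(0) = 9.7682 / 11.9709 = 0.8160.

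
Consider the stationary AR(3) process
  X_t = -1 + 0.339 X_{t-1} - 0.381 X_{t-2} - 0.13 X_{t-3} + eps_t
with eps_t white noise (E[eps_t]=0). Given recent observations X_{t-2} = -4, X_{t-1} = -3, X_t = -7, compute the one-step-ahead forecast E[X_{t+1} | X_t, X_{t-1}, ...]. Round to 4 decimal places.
E[X_{t+1} \mid \mathcal F_t] = -1.7100

For an AR(p) model X_t = c + sum_i phi_i X_{t-i} + eps_t, the
one-step-ahead conditional mean is
  E[X_{t+1} | X_t, ...] = c + sum_i phi_i X_{t+1-i}.
Substitute known values:
  E[X_{t+1} | ...] = -1 + (0.339) * (-7) + (-0.381) * (-3) + (-0.13) * (-4)
                   = -1.7100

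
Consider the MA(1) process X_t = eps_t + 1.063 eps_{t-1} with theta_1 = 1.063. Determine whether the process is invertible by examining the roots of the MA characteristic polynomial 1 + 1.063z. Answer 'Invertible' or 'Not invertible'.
\text{Not invertible}

The MA(q) characteristic polynomial is P(z) = 1 + 1.063z.
Invertibility requires all roots to lie outside the unit circle, i.e. |z| > 1 for every root.
This is linear in z: 1 + (1.063) z = 0  =>  z = -1/(1.063) = -0.940734,  |z| = 0.940734.
Moduli of all roots: 0.9407.
All moduli strictly greater than 1? No.
Verdict: Not invertible.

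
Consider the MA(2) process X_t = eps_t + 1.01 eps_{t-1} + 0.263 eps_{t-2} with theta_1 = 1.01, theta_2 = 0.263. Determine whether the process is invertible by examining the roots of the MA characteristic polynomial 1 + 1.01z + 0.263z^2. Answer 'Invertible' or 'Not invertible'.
\text{Invertible}

The MA(q) characteristic polynomial is P(z) = 1 + 1.01z + 0.263z^2.
Invertibility requires all roots to lie outside the unit circle, i.e. |z| > 1 for every root.
Set 1 + (1.01) z + (0.263) z^2 = 0, i.e. a z^2 + b z + c = 0 with a = 0.263, b = 1.01, c = 1.
Discriminant D = b^2 - 4ac = (1.01)^2 - 4*(0.263)*1 = 1.0201 - (1.052) = -0.0319.
D < 0, so the roots are the complex-conjugate pair z = (-b +/- i sqrt(-D)) / (2a) = -1.9202 +/- 0.3396i.
For a conjugate pair |z|^2 = z * conj(z) = (product of roots) = c/a = 1/(0.263) = 3.802281, so |z| = sqrt(3.802281) = 1.9499 for both roots.
Moduli of all roots: 1.9499, 1.9499.
All moduli strictly greater than 1? Yes.
Verdict: Invertible.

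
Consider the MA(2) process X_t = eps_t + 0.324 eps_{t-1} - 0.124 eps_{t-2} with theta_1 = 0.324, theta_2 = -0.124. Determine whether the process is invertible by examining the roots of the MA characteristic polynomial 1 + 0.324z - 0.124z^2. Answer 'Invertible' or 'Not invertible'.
\text{Invertible}

The MA(q) characteristic polynomial is P(z) = 1 + 0.324z - 0.124z^2.
Invertibility requires all roots to lie outside the unit circle, i.e. |z| > 1 for every root.
Set 1 + (0.324) z + (-0.124) z^2 = 0, i.e. a z^2 + b z + c = 0 with a = -0.124, b = 0.324, c = 1.
Discriminant D = b^2 - 4ac = (0.324)^2 - 4*(-0.124)*1 = 0.104976 - (-0.496) = 0.600976.
D >= 0, so the roots are real: z = (-b +/- sqrt(D)) / (2a) = (-0.324 +/- 0.775226) / (-0.248).
  z_1 = (-0.324 + 0.775226) / (-0.248) = -1.8195,   |z_1| = 1.8195.
  z_2 = (-0.324 - 0.775226) / (-0.248) = 4.4324,   |z_2| = 4.4324.
Moduli of all roots: 1.8195, 4.4324.
All moduli strictly greater than 1? Yes.
Verdict: Invertible.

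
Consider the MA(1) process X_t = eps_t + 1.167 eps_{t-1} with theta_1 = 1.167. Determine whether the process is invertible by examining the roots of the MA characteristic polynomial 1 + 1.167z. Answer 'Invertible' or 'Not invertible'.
\text{Not invertible}

The MA(q) characteristic polynomial is P(z) = 1 + 1.167z.
Invertibility requires all roots to lie outside the unit circle, i.e. |z| > 1 for every root.
This is linear in z: 1 + (1.167) z = 0  =>  z = -1/(1.167) = -0.856898,  |z| = 0.856898.
Moduli of all roots: 0.8569.
All moduli strictly greater than 1? No.
Verdict: Not invertible.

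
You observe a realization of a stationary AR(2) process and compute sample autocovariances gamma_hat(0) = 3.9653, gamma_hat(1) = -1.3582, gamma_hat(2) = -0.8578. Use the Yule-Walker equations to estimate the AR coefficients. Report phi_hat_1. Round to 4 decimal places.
\hat\phi_{1} = -0.4720

The Yule-Walker equations for an AR(p) process read, in matrix form,
  Gamma_p phi = r_p,   with   (Gamma_p)_{ij} = gamma(|i - j|),
                       (r_p)_i = gamma(i),   i,j = 1..p.
Substitute the sample gammas (Toeplitz matrix and right-hand side of size 2):
  Gamma_p = [[3.9653, -1.3582], [-1.3582, 3.9653]]
  r_p     = [-1.3582, -0.8578]
Written out:
  3.9653 phi_1 - 1.3582 phi_2 = -1.3582
  -1.3582 phi_1 + 3.9653 phi_2 = -0.8578
Solve by Cramer's rule:
  det = gamma(0)^2 - gamma(1)^2 = (3.9653)^2 - (-1.3582)^2 = 15.72360409 - 1.84470724 = 13.87889685
  phi_hat_1 = [gamma(1) gamma(0) - gamma(1) gamma(2)] / det = [(-1.3582)(3.9653) - (-1.3582)(-0.8578)] / 13.87889685 = -6.55073442 / 13.87889685 = -0.472
  phi_hat_2 = [gamma(0) gamma(2) - gamma(1)^2] / det = [(3.9653)(-0.8578) - (-1.3582)^2] / 13.87889685 = -5.24614158 / 13.87889685 = -0.378
So phi_hat = [-0.4720, -0.3780].
Therefore phi_hat_1 = -0.4720.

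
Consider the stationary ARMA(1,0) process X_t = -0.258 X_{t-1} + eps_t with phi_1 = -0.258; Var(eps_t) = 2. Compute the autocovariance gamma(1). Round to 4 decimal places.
\gamma(1) = -0.5528

Multiply the model equation by X_{t-k} and take expectations. With theta_0 = psi_0 = 1 and psi_j the MA(infinity) weights, this gives
  gamma(k) - sum_i phi_i gamma(k-i) = c_k,
  c_k = sigma^2 * sum_{j=k..q} theta_j psi_{j-k}   (c_k = 0 for k > q),
using gamma(-m) = gamma(m).
Pure AR (q = 0): c_0 = sigma^2 = 2, c_k = 0 for k >= 1.
Equations for k = 0 and k = 1 (AR order 1):
  gamma(0) = phi_1 gamma(1) + c_0
  gamma(1) = phi_1 gamma(0) + c_1
Substituting the second into the first: gamma(0) (1 - phi_1^2) = c_0 + phi_1 c_1, so
  gamma(0) = c_0 / (1 - phi_1^2) = 2 / (1 - (-0.258)^2) = 2 / 0.933436 = 2.142621.
  gamma(1) = phi_1 gamma(0) = (-0.258)(2.142621) = -0.552796.
Therefore gamma(1) = -0.5528 (to 4 decimal places).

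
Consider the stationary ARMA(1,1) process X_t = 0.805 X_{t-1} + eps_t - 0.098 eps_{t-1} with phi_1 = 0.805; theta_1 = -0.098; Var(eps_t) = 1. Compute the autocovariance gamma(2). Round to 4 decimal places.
\gamma(2) = 1.4894

Multiply the model equation by X_{t-k} and take expectations. With theta_0 = psi_0 = 1 and psi_j the MA(infinity) weights, this gives
  gamma(k) - sum_i phi_i gamma(k-i) = c_k,
  c_k = sigma^2 * sum_{j=k..q} theta_j psi_{j-k}   (c_k = 0 for k > q),
using gamma(-m) = gamma(m).
psi-weights needed (psi_j = theta_j + sum_i phi_i psi_{j-i}):
  psi_1 = theta_1 + phi_1 = -0.098 + (0.805) = 0.707
Right-hand sides:
  c_0 = sigma^2 (1 + theta_1 psi_1) = 1 * (1 + (-0.098)(0.707)) = 1 * 0.930714 = 0.930714
  c_1 = sigma^2 theta_1 = 1 * (-0.098) = -0.098
  c_2 = 0
Equations for k = 0 and k = 1 (AR order 1):
  gamma(0) = phi_1 gamma(1) + c_0
  gamma(1) = phi_1 gamma(0) + c_1
Substituting the second into the first: gamma(0) (1 - phi_1^2) = c_0 + phi_1 c_1, so
  gamma(0) = (c_0 + phi_1 c_1) / (1 - phi_1^2) = (0.930714 + (0.805)(-0.098)) / (1 - (0.805)^2) = 0.851824 / 0.351975 = 2.420126.
  gamma(1) = phi_1 gamma(0) + c_1 = (0.805)(2.420126) + (-0.098) = 1.850202.
For k = 2 (> q): gamma(2) = phi_1 gamma(1) = (0.805)(1.850202) = 1.489412.
Therefore gamma(2) = 1.4894 (to 4 decimal places).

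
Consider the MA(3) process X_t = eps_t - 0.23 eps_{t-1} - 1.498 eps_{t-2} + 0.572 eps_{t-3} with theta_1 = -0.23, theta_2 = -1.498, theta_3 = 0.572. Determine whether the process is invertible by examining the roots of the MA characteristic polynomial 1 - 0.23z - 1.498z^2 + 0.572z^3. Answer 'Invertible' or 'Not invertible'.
\text{Not invertible}

The MA(q) characteristic polynomial is P(z) = 1 - 0.23z - 1.498z^2 + 0.572z^3.
Invertibility requires all roots to lie outside the unit circle, i.e. |z| > 1 for every root.
Degree 3: look for a simple real root z0 first, then factor out (1 - z/z0) and solve the remaining quadratic.
Testing z0 = 2.5: P(2.5) = 1 + (-0.23)(2.5) + (-1.498)(2.5)^2 + (0.572)(2.5)^3
  = 1 + (-0.575) + (-9.3625) + (8.9375) = 0.  So z_0 = 2.5 is a root, |z_0| = 2.5.
Divide out the factor (1 - 0.4 z) = (1 - z/z0) (since 1/z0 = 0.4):
  P(z) = (1 - 0.4 z)(1 + (0.17) z + (-1.43) z^2)
  [check: z-coef 0.17 - (0.4) = -0.23; z^2-coef -1.43 - (0.4)(0.17) = -1.498; z^3-coef -(0.4)(-1.43) = 0.572.]
Remaining roots from the quadratic factor 1 + (0.17) z + (-1.43) z^2:
  Set 1 + (0.17) z + (-1.43) z^2 = 0, i.e. a z^2 + b z + c = 0 with a = -1.43, b = 0.17, c = 1.
  Discriminant D = b^2 - 4ac = (0.17)^2 - 4*(-1.43)*1 = 0.0289 - (-5.72) = 5.7489.
  D >= 0, so the roots are real: z = (-b +/- sqrt(D)) / (2a) = (-0.17 +/- 2.397686) / (-2.86).
    z_1 = (-0.17 + 2.397686) / (-2.86) = -0.7789,   |z_1| = 0.7789.
    z_2 = (-0.17 - 2.397686) / (-2.86) = 0.8978,   |z_2| = 0.8978.
Moduli of all roots: 2.5000, 0.7789, 0.8978.
All moduli strictly greater than 1? No.
Verdict: Not invertible.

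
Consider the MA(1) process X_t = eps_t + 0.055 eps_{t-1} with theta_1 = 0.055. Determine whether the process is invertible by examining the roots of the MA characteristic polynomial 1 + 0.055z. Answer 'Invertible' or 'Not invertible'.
\text{Invertible}

The MA(q) characteristic polynomial is P(z) = 1 + 0.055z.
Invertibility requires all roots to lie outside the unit circle, i.e. |z| > 1 for every root.
This is linear in z: 1 + (0.055) z = 0  =>  z = -1/(0.055) = -18.181818,  |z| = 18.181818.
Moduli of all roots: 18.1818.
All moduli strictly greater than 1? Yes.
Verdict: Invertible.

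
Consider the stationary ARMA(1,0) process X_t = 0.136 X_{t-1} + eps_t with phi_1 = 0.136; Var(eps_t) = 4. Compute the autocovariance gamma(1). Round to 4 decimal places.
\gamma(1) = 0.5543

Multiply the model equation by X_{t-k} and take expectations. With theta_0 = psi_0 = 1 and psi_j the MA(infinity) weights, this gives
  gamma(k) - sum_i phi_i gamma(k-i) = c_k,
  c_k = sigma^2 * sum_{j=k..q} theta_j psi_{j-k}   (c_k = 0 for k > q),
using gamma(-m) = gamma(m).
Pure AR (q = 0): c_0 = sigma^2 = 4, c_k = 0 for k >= 1.
Equations for k = 0 and k = 1 (AR order 1):
  gamma(0) = phi_1 gamma(1) + c_0
  gamma(1) = phi_1 gamma(0) + c_1
Substituting the second into the first: gamma(0) (1 - phi_1^2) = c_0 + phi_1 c_1, so
  gamma(0) = c_0 / (1 - phi_1^2) = 4 / (1 - (0.136)^2) = 4 / 0.981504 = 4.075378.
  gamma(1) = phi_1 gamma(0) = (0.136)(4.075378) = 0.554251.
Therefore gamma(1) = 0.5543 (to 4 decimal places).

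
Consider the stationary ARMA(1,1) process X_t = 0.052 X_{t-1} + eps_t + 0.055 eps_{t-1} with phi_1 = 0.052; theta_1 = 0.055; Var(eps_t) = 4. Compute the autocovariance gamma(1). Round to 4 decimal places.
\gamma(1) = 0.4304

Multiply the model equation by X_{t-k} and take expectations. With theta_0 = psi_0 = 1 and psi_j the MA(infinity) weights, this gives
  gamma(k) - sum_i phi_i gamma(k-i) = c_k,
  c_k = sigma^2 * sum_{j=k..q} theta_j psi_{j-k}   (c_k = 0 for k > q),
using gamma(-m) = gamma(m).
psi-weights needed (psi_j = theta_j + sum_i phi_i psi_{j-i}):
  psi_1 = theta_1 + phi_1 = 0.055 + (0.052) = 0.107
Right-hand sides:
  c_0 = sigma^2 (1 + theta_1 psi_1) = 4 * (1 + (0.055)(0.107)) = 4 * 1.005885 = 4.02354
  c_1 = sigma^2 theta_1 = 4 * (0.055) = 0.22
  c_2 = 0
Equations for k = 0 and k = 1 (AR order 1):
  gamma(0) = phi_1 gamma(1) + c_0
  gamma(1) = phi_1 gamma(0) + c_1
Substituting the second into the first: gamma(0) (1 - phi_1^2) = c_0 + phi_1 c_1, so
  gamma(0) = (c_0 + phi_1 c_1) / (1 - phi_1^2) = (4.02354 + (0.052)(0.22)) / (1 - (0.052)^2) = 4.03498 / 0.997296 = 4.04592.
  gamma(1) = phi_1 gamma(0) + c_1 = (0.052)(4.04592) + (0.22) = 0.430388.
Therefore gamma(1) = 0.4304 (to 4 decimal places).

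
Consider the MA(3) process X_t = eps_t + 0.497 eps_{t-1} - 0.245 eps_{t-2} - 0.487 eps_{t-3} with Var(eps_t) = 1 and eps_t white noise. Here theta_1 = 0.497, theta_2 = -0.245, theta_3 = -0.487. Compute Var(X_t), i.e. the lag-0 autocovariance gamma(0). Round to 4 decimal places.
\gamma(0) = 1.5442

For an MA(q) process X_t = eps_t + sum_i theta_i eps_{t-i} with
Var(eps_t) = sigma^2, the variance is
  gamma(0) = sigma^2 * (1 + sum_i theta_i^2).
  sum_i theta_i^2 = (0.497)^2 + (-0.245)^2 + (-0.487)^2 = 0.247009 + 0.060025 + 0.237169 = 0.544203.
  gamma(0) = 1 * (1 + 0.544203) = 1 * 1.544203 = 1.544203, which rounds to 1.5442.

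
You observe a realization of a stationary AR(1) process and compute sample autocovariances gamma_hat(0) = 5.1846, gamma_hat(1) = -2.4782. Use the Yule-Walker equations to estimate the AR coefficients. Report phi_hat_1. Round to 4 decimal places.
\hat\phi_{1} = -0.4780

The Yule-Walker equations for an AR(p) process read, in matrix form,
  Gamma_p phi = r_p,   with   (Gamma_p)_{ij} = gamma(|i - j|),
                       (r_p)_i = gamma(i),   i,j = 1..p.
Substitute the sample gammas (Toeplitz matrix and right-hand side of size 1):
  Gamma_p = [[5.1846]]
  r_p     = [-2.4782]
With p = 1 this is the single equation gamma(0) phi_1 = gamma(1):
  phi_hat_1 = gamma(1) / gamma(0) = -2.4782 / 5.1846 = -0.4780.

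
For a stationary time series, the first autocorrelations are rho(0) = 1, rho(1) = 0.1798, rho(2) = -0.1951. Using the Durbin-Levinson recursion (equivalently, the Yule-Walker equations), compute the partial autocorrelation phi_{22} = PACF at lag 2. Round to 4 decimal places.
\phi_{22} = -0.2350

The PACF at lag k is phi_{kk}, the last component of the solution
to the Yule-Walker system G_k phi = r_k where
  (G_k)_{ij} = rho(|i - j|), (r_k)_i = rho(i), i,j = 1..k.
Equivalently, Durbin-Levinson gives phi_{kk} iteratively:
  phi_{11} = rho(1)
  phi_{kk} = [rho(k) - sum_{j=1..k-1} phi_{k-1,j} rho(k-j)]
            / [1 - sum_{j=1..k-1} phi_{k-1,j} rho(j)],
  phi_{k,j} = phi_{k-1,j} - phi_{kk} phi_{k-1,k-j},  j = 1..k-1.
Step k = 1:
  phi_11 = rho(1) = 0.1798.
Step k = 2:
  phi_22 = [rho(2) - phi_11 rho(1)] / [1 - phi_11 rho(1)] = [-0.1951 - (0.1798)(0.1798)] / [1 - (0.1798)(0.1798)]
         = -0.22742804 / 0.96767196 = -0.235.
Therefore phi_{22} = -0.2350.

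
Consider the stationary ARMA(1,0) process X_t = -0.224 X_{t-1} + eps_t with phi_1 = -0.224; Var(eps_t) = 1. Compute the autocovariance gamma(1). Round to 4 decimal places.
\gamma(1) = -0.2358

Multiply the model equation by X_{t-k} and take expectations. With theta_0 = psi_0 = 1 and psi_j the MA(infinity) weights, this gives
  gamma(k) - sum_i phi_i gamma(k-i) = c_k,
  c_k = sigma^2 * sum_{j=k..q} theta_j psi_{j-k}   (c_k = 0 for k > q),
using gamma(-m) = gamma(m).
Pure AR (q = 0): c_0 = sigma^2 = 1, c_k = 0 for k >= 1.
Equations for k = 0 and k = 1 (AR order 1):
  gamma(0) = phi_1 gamma(1) + c_0
  gamma(1) = phi_1 gamma(0) + c_1
Substituting the second into the first: gamma(0) (1 - phi_1^2) = c_0 + phi_1 c_1, so
  gamma(0) = c_0 / (1 - phi_1^2) = 1 / (1 - (-0.224)^2) = 1 / 0.949824 = 1.052827.
  gamma(1) = phi_1 gamma(0) = (-0.224)(1.052827) = -0.235833.
Therefore gamma(1) = -0.2358 (to 4 decimal places).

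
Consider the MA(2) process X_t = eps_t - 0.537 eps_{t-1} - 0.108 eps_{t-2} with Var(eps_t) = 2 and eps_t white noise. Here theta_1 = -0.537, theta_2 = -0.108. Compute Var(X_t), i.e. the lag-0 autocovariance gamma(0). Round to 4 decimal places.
\gamma(0) = 2.6001

For an MA(q) process X_t = eps_t + sum_i theta_i eps_{t-i} with
Var(eps_t) = sigma^2, the variance is
  gamma(0) = sigma^2 * (1 + sum_i theta_i^2).
  sum_i theta_i^2 = (-0.537)^2 + (-0.108)^2 = 0.288369 + 0.011664 = 0.300033.
  gamma(0) = 2 * (1 + 0.300033) = 2 * 1.300033 = 2.600066, which rounds to 2.6001.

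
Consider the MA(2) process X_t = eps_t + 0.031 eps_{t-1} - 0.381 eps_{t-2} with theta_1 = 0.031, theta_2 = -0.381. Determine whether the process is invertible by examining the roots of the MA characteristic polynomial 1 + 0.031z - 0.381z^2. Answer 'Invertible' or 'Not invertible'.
\text{Invertible}

The MA(q) characteristic polynomial is P(z) = 1 + 0.031z - 0.381z^2.
Invertibility requires all roots to lie outside the unit circle, i.e. |z| > 1 for every root.
Set 1 + (0.031) z + (-0.381) z^2 = 0, i.e. a z^2 + b z + c = 0 with a = -0.381, b = 0.031, c = 1.
Discriminant D = b^2 - 4ac = (0.031)^2 - 4*(-0.381)*1 = 0.000961 - (-1.524) = 1.524961.
D >= 0, so the roots are real: z = (-b +/- sqrt(D)) / (2a) = (-0.031 +/- 1.234893) / (-0.762).
  z_1 = (-0.031 + 1.234893) / (-0.762) = -1.5799,   |z_1| = 1.5799.
  z_2 = (-0.031 - 1.234893) / (-0.762) = 1.6613,   |z_2| = 1.6613.
Moduli of all roots: 1.5799, 1.6613.
All moduli strictly greater than 1? Yes.
Verdict: Invertible.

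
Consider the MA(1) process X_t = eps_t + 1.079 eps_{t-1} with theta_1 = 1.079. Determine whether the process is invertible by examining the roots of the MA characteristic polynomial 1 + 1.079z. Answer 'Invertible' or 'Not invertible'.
\text{Not invertible}

The MA(q) characteristic polynomial is P(z) = 1 + 1.079z.
Invertibility requires all roots to lie outside the unit circle, i.e. |z| > 1 for every root.
This is linear in z: 1 + (1.079) z = 0  =>  z = -1/(1.079) = -0.926784,  |z| = 0.926784.
Moduli of all roots: 0.9268.
All moduli strictly greater than 1? No.
Verdict: Not invertible.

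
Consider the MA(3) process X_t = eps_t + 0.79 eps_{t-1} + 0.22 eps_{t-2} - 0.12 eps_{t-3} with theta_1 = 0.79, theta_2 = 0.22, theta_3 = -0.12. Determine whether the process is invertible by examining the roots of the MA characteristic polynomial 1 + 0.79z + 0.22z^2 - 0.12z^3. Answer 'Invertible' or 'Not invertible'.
\text{Invertible}

The MA(q) characteristic polynomial is P(z) = 1 + 0.79z + 0.22z^2 - 0.12z^3.
Invertibility requires all roots to lie outside the unit circle, i.e. |z| > 1 for every root.
Degree 3: look for a simple real root z0 first, then factor out (1 - z/z0) and solve the remaining quadratic.
Testing z0 = 4: P(4) = 1 + (0.79)(4) + (0.22)(4)^2 + (-0.12)(4)^3
  = 1 + (3.16) + (3.52) + (-7.68) = 0.  So z_0 = 4 is a root, |z_0| = 4.
Divide out the factor (1 - 0.25 z) = (1 - z/z0) (since 1/z0 = 0.25):
  P(z) = (1 - 0.25 z)(1 + (1.04) z + (0.48) z^2)
  [check: z-coef 1.04 - (0.25) = 0.79; z^2-coef 0.48 - (0.25)(1.04) = 0.22; z^3-coef -(0.25)(0.48) = -0.12.]
Remaining roots from the quadratic factor 1 + (1.04) z + (0.48) z^2:
  Set 1 + (1.04) z + (0.48) z^2 = 0, i.e. a z^2 + b z + c = 0 with a = 0.48, b = 1.04, c = 1.
  Discriminant D = b^2 - 4ac = (1.04)^2 - 4*(0.48)*1 = 1.0816 - (1.92) = -0.8384.
  D < 0, so the roots are the complex-conjugate pair z = (-b +/- i sqrt(-D)) / (2a) = -1.0833 +/- 0.9538i.
  For a conjugate pair |z|^2 = z * conj(z) = (product of roots) = c/a = 1/(0.48) = 2.083333, so |z| = sqrt(2.083333) = 1.4434 for both roots.
Moduli of all roots: 4.0000, 1.4434, 1.4434.
All moduli strictly greater than 1? Yes.
Verdict: Invertible.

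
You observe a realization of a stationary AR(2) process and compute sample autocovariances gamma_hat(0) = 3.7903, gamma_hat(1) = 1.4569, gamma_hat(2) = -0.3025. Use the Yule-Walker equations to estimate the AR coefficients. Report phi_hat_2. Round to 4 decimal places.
\hat\phi_{2} = -0.2670

The Yule-Walker equations for an AR(p) process read, in matrix form,
  Gamma_p phi = r_p,   with   (Gamma_p)_{ij} = gamma(|i - j|),
                       (r_p)_i = gamma(i),   i,j = 1..p.
Substitute the sample gammas (Toeplitz matrix and right-hand side of size 2):
  Gamma_p = [[3.7903, 1.4569], [1.4569, 3.7903]]
  r_p     = [1.4569, -0.3025]
Written out:
  3.7903 phi_1 + 1.4569 phi_2 = 1.4569
  1.4569 phi_1 + 3.7903 phi_2 = -0.3025
Solve by Cramer's rule:
  det = gamma(0)^2 - gamma(1)^2 = (3.7903)^2 - (1.4569)^2 = 14.36637409 - 2.12255761 = 12.24381648
  phi_hat_1 = [gamma(1) gamma(0) - gamma(1) gamma(2)] / det = [(1.4569)(3.7903) - (1.4569)(-0.3025)] / 12.24381648 = 5.96280032 / 12.24381648 = 0.487
  phi_hat_2 = [gamma(0) gamma(2) - gamma(1)^2] / det = [(3.7903)(-0.3025) - (1.4569)^2] / 12.24381648 = -3.26912336 / 12.24381648 = -0.267
So phi_hat = [0.4870, -0.2670].
Therefore phi_hat_2 = -0.2670.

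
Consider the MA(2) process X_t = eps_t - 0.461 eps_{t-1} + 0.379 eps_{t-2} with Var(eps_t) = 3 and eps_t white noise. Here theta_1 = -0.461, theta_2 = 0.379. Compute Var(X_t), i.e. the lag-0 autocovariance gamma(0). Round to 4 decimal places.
\gamma(0) = 4.0685

For an MA(q) process X_t = eps_t + sum_i theta_i eps_{t-i} with
Var(eps_t) = sigma^2, the variance is
  gamma(0) = sigma^2 * (1 + sum_i theta_i^2).
  sum_i theta_i^2 = (-0.461)^2 + (0.379)^2 = 0.212521 + 0.143641 = 0.356162.
  gamma(0) = 3 * (1 + 0.356162) = 3 * 1.356162 = 4.068486, which rounds to 4.0685.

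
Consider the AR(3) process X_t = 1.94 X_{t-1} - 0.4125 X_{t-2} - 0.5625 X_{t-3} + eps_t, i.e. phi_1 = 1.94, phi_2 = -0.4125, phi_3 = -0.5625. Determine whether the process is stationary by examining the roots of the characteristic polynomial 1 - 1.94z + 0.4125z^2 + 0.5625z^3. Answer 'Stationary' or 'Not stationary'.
\text{Not stationary}

The AR(p) characteristic polynomial is P(z) = 1 - 1.94z + 0.4125z^2 + 0.5625z^3.
Stationarity requires all roots to lie outside the unit circle, i.e. |z| > 1 for every root.
Degree 3: look for a simple real root z0 first, then factor out (1 - z/z0) and solve the remaining quadratic.
Testing z0 = 0.8: P(0.8) = 1 + (-1.94)(0.8) + (0.4125)(0.8)^2 + (0.5625)(0.8)^3
  = 1 + (-1.552) + (0.264) + (0.288) = 0.  So z_0 = 0.8 is a root, |z_0| = 0.8.
Divide out the factor (1 - 1.25 z) = (1 - z/z0) (since 1/z0 = 1.25):
  P(z) = (1 - 1.25 z)(1 + (-0.69) z + (-0.45) z^2)
  [check: z-coef -0.69 - (1.25) = -1.94; z^2-coef -0.45 - (1.25)(-0.69) = 0.4125; z^3-coef -(1.25)(-0.45) = 0.5625.]
Remaining roots from the quadratic factor 1 + (-0.69) z + (-0.45) z^2:
  Set 1 + (-0.69) z + (-0.45) z^2 = 0, i.e. a z^2 + b z + c = 0 with a = -0.45, b = -0.69, c = 1.
  Discriminant D = b^2 - 4ac = (-0.69)^2 - 4*(-0.45)*1 = 0.4761 - (-1.8) = 2.2761.
  D >= 0, so the roots are real: z = (-b +/- sqrt(D)) / (2a) = (0.69 +/- 1.508675) / (-0.9).
    z_1 = (0.69 + 1.508675) / (-0.9) = -2.443,   |z_1| = 2.443.
    z_2 = (0.69 - 1.508675) / (-0.9) = 0.9096,   |z_2| = 0.9096.
Moduli of all roots: 0.8000, 2.4430, 0.9096.
All moduli strictly greater than 1? No.
Verdict: Not stationary.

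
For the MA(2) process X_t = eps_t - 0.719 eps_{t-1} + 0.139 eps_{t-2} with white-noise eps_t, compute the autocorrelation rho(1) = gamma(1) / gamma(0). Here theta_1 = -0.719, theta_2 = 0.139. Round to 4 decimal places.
\rho(1) = -0.5331

For an MA(q) process with theta_0 = 1, the autocovariance is
  gamma(k) = sigma^2 * sum_{i=0..q-k} theta_i * theta_{i+k},
and rho(k) = gamma(k) / gamma(0). Sigma^2 cancels.
  numerator   = (1)*(-0.719) + (-0.719)*(0.139) = -0.818941.
  denominator = (1)^2 + (-0.719)^2 + (0.139)^2 = 1.536282.
  rho(1) = -0.818941 / 1.536282 = -0.5331.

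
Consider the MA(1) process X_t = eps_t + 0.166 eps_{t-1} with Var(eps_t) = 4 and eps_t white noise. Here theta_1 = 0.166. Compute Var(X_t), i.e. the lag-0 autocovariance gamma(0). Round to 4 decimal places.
\gamma(0) = 4.1102

For an MA(q) process X_t = eps_t + sum_i theta_i eps_{t-i} with
Var(eps_t) = sigma^2, the variance is
  gamma(0) = sigma^2 * (1 + sum_i theta_i^2).
  sum_i theta_i^2 = (0.166)^2 = 0.027556.
  gamma(0) = 4 * (1 + 0.027556) = 4 * 1.027556 = 4.110224, which rounds to 4.1102.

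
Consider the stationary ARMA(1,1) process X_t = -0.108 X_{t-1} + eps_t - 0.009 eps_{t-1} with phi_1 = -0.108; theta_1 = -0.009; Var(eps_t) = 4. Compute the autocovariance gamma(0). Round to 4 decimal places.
\gamma(0) = 4.0554

Multiply the model equation by X_{t-k} and take expectations. With theta_0 = psi_0 = 1 and psi_j the MA(infinity) weights, this gives
  gamma(k) - sum_i phi_i gamma(k-i) = c_k,
  c_k = sigma^2 * sum_{j=k..q} theta_j psi_{j-k}   (c_k = 0 for k > q),
using gamma(-m) = gamma(m).
psi-weights needed (psi_j = theta_j + sum_i phi_i psi_{j-i}):
  psi_1 = theta_1 + phi_1 = -0.009 + (-0.108) = -0.117
Right-hand sides:
  c_0 = sigma^2 (1 + theta_1 psi_1) = 4 * (1 + (-0.009)(-0.117)) = 4 * 1.001053 = 4.004212
  c_1 = sigma^2 theta_1 = 4 * (-0.009) = -0.036
  c_2 = 0
Equations for k = 0 and k = 1 (AR order 1):
  gamma(0) = phi_1 gamma(1) + c_0
  gamma(1) = phi_1 gamma(0) + c_1
Substituting the second into the first: gamma(0) (1 - phi_1^2) = c_0 + phi_1 c_1, so
  gamma(0) = (c_0 + phi_1 c_1) / (1 - phi_1^2) = (4.004212 + (-0.108)(-0.036)) / (1 - (-0.108)^2) = 4.0081 / 0.988336 = 4.055402.
Therefore gamma(0) = 4.0554 (to 4 decimal places).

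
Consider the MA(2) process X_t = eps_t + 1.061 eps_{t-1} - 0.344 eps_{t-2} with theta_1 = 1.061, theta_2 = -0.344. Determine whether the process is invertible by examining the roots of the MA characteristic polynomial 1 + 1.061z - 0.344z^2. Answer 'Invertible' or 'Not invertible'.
\text{Not invertible}

The MA(q) characteristic polynomial is P(z) = 1 + 1.061z - 0.344z^2.
Invertibility requires all roots to lie outside the unit circle, i.e. |z| > 1 for every root.
Set 1 + (1.061) z + (-0.344) z^2 = 0, i.e. a z^2 + b z + c = 0 with a = -0.344, b = 1.061, c = 1.
Discriminant D = b^2 - 4ac = (1.061)^2 - 4*(-0.344)*1 = 1.125721 - (-1.376) = 2.501721.
D >= 0, so the roots are real: z = (-b +/- sqrt(D)) / (2a) = (-1.061 +/- 1.581683) / (-0.688).
  z_1 = (-1.061 + 1.581683) / (-0.688) = -0.7568,   |z_1| = 0.7568.
  z_2 = (-1.061 - 1.581683) / (-0.688) = 3.8411,   |z_2| = 3.8411.
Moduli of all roots: 0.7568, 3.8411.
All moduli strictly greater than 1? No.
Verdict: Not invertible.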